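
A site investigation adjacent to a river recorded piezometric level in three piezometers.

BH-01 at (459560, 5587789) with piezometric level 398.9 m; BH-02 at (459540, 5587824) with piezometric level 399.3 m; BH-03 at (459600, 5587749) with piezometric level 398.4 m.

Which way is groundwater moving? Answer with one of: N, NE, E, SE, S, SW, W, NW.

S

Taking BH-01 as reference: BH-02−BH-01 = (-20, 35, +0.4); BH-03−BH-01 = (40, -40, -0.5).
Determinant of the coordinate differences = (-20)·(-40) − 40·35 = -600.
∂h/∂x = [(+0.4)·(-40) − (-0.5)·35] / -600 = -0.002500
∂h/∂y = [(-20)·(-0.5) − 40·(+0.4)] / -600 = +0.01000
Flow = −∇h = (+0.002500 east, -0.01000 north), which points south.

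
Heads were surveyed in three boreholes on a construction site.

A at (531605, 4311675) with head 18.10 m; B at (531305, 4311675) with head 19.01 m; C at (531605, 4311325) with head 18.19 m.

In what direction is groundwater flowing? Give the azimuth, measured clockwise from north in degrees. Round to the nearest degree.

∂h/∂x = (19.01 − 18.10) / (531305 − 531605) = -0.003033
∂h/∂y = (18.19 − 18.10) / (4311325 − 4311675) = -0.0002571
Flow direction (−∇h) has components (+0.003033 E, +0.0002571 N).
Azimuth = atan2(E, N) = atan2(+0.003033, +0.0002571) = 85.2° ≈ 085°.

085°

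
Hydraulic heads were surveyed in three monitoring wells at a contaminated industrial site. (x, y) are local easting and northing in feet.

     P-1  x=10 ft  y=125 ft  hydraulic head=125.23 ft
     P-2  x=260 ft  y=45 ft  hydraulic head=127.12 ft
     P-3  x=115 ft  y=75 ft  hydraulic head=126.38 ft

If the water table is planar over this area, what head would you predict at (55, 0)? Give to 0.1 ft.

With h = a·x + b·y + c and P-1 as origin, the differences give:
  250·a + (-80)·b = +1.89
  105·a + (-50)·b = +1.15
Eliminate b (×(-50) and ×(-80), subtract): -4100·a = -2.500 → a = ∂h/∂x = +0.0006098
Back-substitute: b = ∂h/∂y = -0.02172.
h(55, 0) = 125.23 + (+0.0006098)·(45) + (-0.02172)·(-125) = 125.23 +0.027 +2.715 = 127.972 ft.

128.0 ft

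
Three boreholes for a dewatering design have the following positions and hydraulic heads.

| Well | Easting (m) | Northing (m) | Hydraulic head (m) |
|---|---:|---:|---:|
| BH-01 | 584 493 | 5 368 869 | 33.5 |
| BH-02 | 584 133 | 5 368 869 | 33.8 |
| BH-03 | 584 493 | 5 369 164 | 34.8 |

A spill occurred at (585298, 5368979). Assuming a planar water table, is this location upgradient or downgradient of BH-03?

∂h/∂x = (33.8 − 33.5) / (584133 − 584493) = -0.0008333
∂h/∂y = (34.8 − 33.5) / (5369164 − 5368869) = +0.004407
Head at (585298, 5368979) = 33.5 + (-0.0008333)·(805) + (+0.004407)·(110) = 33.31 m.
That is lower than the 34.8 m at BH-03, so the point is downgradient.

downgradient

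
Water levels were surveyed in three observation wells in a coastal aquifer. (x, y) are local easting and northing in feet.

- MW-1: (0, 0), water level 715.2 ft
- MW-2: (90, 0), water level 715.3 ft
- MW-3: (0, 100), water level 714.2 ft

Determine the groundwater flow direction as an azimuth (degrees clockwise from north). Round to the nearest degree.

354°

∂h/∂x = (715.3 − 715.2) / (90 − 0) = +0.001111
∂h/∂y = (714.2 − 715.2) / (100 − 0) = -0.01000
Flow direction (−∇h) has components (-0.001111 E, +0.01000 N).
Azimuth = atan2(E, N) = atan2(-0.001111, +0.01000) = 353.7° ≈ 354°.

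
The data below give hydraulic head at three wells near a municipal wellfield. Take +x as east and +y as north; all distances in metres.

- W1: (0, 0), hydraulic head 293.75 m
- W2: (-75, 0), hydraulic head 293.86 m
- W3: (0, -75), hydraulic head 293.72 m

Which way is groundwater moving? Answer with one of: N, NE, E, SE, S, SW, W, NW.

∂h/∂x = (293.86 − 293.75) / (-75 − 0) = -0.001467
∂h/∂y = (293.72 − 293.75) / (-75 − 0) = +0.0004000
Flow = −∇h = (+0.001467 east, -0.0004000 north), which points east.

E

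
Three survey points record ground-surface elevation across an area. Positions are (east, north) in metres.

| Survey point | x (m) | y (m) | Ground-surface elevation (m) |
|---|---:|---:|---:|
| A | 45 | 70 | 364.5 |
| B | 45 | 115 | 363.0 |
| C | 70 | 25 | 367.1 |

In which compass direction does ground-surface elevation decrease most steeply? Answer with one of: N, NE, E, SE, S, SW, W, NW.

Taking A as reference: B−A = (0, 45, -1.5); C−A = (25, -45, +2.6).
Determinant of the coordinate differences = 0·(-45) − 25·45 = -1125.
∂z/∂x = [(-1.5)·(-45) − (+2.6)·45] / -1125 = +0.04400
∂z/∂y = [0·(+2.6) − 25·(-1.5)] / -1125 = -0.03333
Steepest decrease is along −∇f = (-0.04400 E, +0.03333 N) → northwest.

NW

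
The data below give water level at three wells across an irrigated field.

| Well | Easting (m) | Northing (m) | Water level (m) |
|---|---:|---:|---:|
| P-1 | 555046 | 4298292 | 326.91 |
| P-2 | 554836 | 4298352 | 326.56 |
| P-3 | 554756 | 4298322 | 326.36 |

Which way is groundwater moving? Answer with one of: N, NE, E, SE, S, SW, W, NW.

SW

Differences from P-1: to P-2 (Δx, Δy, Δh) = (-210, 60, -0.35); to P-3 = (-290, 30, -0.55).
Determinant of the coordinate differences = (-210)·30 − (-290)·60 = 11100.
∂h/∂x = [(-0.35)·30 − (-0.55)·60] / 11100 = +0.002027
∂h/∂y = [(-210)·(-0.55) − (-290)·(-0.35)] / 11100 = +0.001261
Flow = −∇h = (-0.002027 east, -0.001261 north), which points southwest.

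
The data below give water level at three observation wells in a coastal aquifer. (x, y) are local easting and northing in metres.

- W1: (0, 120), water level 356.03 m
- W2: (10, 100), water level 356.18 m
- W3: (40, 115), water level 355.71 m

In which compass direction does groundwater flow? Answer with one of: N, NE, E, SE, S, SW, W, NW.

With h = a·x + b·y + c and W1 as origin, the differences give:
  10·a + (-20)·b = +0.15
  40·a + (-5)·b = -0.32
Eliminate b (×(-5) and ×(-20), subtract): 750·a = -7.150 → a = ∂h/∂x = -0.009533
Back-substitute: b = ∂h/∂y = -0.01227.
Flow = −∇h = (+0.009533 east, +0.01227 north), which points northeast.

NE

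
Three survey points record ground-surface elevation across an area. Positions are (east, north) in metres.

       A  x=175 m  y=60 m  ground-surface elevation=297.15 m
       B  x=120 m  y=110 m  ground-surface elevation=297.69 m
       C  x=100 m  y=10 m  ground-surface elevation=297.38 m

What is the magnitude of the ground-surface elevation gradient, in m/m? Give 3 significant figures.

0.00731 m/m

With z = a·x + b·y + c and A as origin, the differences give:
  (-55)·a + 50·b = +0.54
  (-75)·a + (-50)·b = +0.23
Eliminate b (×(-50) and ×50, subtract): 6500·a = -38.500 → a = ∂z/∂x = -0.005923
Back-substitute: b = ∂z/∂y = +0.004285.
|∇f| = √(-0.005923² + 0.004285²) = 0.00731 m/m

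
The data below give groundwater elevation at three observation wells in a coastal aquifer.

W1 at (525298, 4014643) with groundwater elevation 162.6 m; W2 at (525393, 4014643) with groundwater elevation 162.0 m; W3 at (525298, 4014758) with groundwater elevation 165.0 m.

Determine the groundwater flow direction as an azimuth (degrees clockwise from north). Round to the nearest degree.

∂h/∂x = (162.0 − 162.6) / (525393 − 525298) = -0.006316
∂h/∂y = (165.0 − 162.6) / (4014758 − 4014643) = +0.02087
Flow direction (−∇h) has components (+0.006316 E, -0.02087 N).
Azimuth = atan2(E, N) = atan2(+0.006316, -0.02087) = 163.2° ≈ 163°.

163°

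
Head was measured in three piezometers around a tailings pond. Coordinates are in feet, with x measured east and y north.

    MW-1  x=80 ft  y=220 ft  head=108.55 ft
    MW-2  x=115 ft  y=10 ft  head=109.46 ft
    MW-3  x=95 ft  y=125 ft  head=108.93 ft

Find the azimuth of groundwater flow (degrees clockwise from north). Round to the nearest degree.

With h = a·x + b·y + c and MW-1 as origin, the differences give:
  35·a + (-210)·b = +0.91
  15·a + (-95)·b = +0.38
Eliminate b (×(-95) and ×(-210), subtract): -175·a = -6.650 → a = ∂h/∂x = +0.03800
Back-substitute: b = ∂h/∂y = +0.002000.
Flow direction (−∇h) has components (-0.03800 E, -0.002000 N).
Azimuth = atan2(E, N) = atan2(-0.03800, -0.002000) = 267.0° ≈ 267°.

267°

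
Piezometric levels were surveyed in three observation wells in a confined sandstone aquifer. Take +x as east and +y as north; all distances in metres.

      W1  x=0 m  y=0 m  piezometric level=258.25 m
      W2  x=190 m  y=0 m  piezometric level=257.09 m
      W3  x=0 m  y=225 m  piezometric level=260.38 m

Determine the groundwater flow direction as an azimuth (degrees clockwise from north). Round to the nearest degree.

147°

∂h/∂x = (257.09 − 258.25) / (190 − 0) = -0.006105
∂h/∂y = (260.38 − 258.25) / (225 − 0) = +0.009467
Flow direction (−∇h) has components (+0.006105 E, -0.009467 N).
Azimuth = atan2(E, N) = atan2(+0.006105, -0.009467) = 147.2° ≈ 147°.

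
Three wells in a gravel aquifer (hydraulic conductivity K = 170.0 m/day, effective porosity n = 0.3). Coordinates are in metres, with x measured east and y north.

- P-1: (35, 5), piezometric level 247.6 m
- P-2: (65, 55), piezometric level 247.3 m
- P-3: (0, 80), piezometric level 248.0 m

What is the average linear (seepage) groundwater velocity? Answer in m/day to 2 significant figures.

Differences from P-1: to P-2 (Δx, Δy, Δh) = (30, 50, -0.3); to P-3 = (-35, 75, +0.4).
Determinant of the coordinate differences = 30·75 − (-35)·50 = 4000.
∂h/∂x = [(-0.3)·75 − (+0.4)·50] / 4000 = -0.01062
∂h/∂y = [30·(+0.4) − (-35)·(-0.3)] / 4000 = +0.0003750
|∇h| = √(-0.01062² + 0.0003750²) = 0.01063
Seepage velocity v = K·i/n = 170.0 × 0.01063 / 0.3 = 6.024 m/day.

6.0 m/day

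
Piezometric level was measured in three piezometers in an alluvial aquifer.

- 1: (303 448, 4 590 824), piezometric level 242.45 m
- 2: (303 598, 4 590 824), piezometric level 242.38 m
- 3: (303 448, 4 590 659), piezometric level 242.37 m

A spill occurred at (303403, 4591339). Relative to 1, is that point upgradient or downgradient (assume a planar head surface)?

upgradient

∂h/∂x = (242.38 − 242.45) / (303598 − 303448) = -0.0004667
∂h/∂y = (242.37 − 242.45) / (4590659 − 4590824) = +0.0004848
Head at (303403, 4591339) = 242.45 + (-0.0004667)·(-45) + (+0.0004848)·(515) = 242.72 m.
That is higher than the 242.45 m at 1, so the point is upgradient.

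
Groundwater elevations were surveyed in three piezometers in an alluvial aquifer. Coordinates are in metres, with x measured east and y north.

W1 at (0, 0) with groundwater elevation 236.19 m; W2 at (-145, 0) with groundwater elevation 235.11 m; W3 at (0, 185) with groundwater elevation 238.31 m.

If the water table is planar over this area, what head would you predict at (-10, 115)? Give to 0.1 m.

∂h/∂x = (235.11 − 236.19) / (-145 − 0) = +0.007448
∂h/∂y = (238.31 − 236.19) / (185 − 0) = +0.01146
h(-10, 115) = 236.19 + (+0.007448)·(-10) + (+0.01146)·(115) = 236.19 -0.074 +1.318 = 237.433 m.

237.4 m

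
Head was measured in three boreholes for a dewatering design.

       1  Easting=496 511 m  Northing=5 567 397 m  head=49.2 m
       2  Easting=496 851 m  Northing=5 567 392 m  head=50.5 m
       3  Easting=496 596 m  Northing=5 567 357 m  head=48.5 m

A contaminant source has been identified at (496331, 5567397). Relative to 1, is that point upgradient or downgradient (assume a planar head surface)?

With h = a·x + b·y + c and 1 as origin, the differences give:
  340·a + (-5)·b = +1.3
  85·a + (-40)·b = -0.7
Eliminate b (×(-40) and ×(-5), subtract): -13175·a = -55.50 → a = ∂h/∂x = +0.004213
Back-substitute: b = ∂h/∂y = +0.02645.
Head at (496331, 5567397) = 49.2 + (+0.004213)·(-180) + (+0.02645)·(0) = 48.44 m.
That is lower than the 49.2 m at 1, so the point is downgradient.

downgradient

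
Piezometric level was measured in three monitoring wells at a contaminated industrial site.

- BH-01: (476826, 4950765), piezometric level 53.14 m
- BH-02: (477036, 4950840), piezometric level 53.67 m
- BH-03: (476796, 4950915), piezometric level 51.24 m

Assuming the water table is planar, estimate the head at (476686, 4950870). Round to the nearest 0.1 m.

51.0 m

Taking BH-01 as reference: BH-02−BH-01 = (210, 75, +0.53); BH-03−BH-01 = (-30, 150, -1.90).
Solve a·Δx + b·Δy = Δh: det = 210·150 − (-30)·75 = 33750.
∂h/∂x = [(+0.53)·150 − (-1.90)·75] / 33750 = +0.006578
∂h/∂y = [210·(-1.90) − (-30)·(+0.53)] / 33750 = -0.01135
h(476686, 4950870) = 53.14 + (+0.006578)·(-140) + (-0.01135)·(105) = 53.14 -0.921 -1.192 = 51.027 m.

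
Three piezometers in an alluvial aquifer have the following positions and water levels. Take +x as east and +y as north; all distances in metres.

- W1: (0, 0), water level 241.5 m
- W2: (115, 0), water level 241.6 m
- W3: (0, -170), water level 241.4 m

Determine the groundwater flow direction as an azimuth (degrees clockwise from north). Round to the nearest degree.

236°

∂h/∂x = (241.6 − 241.5) / (115 − 0) = +0.0008696
∂h/∂y = (241.4 − 241.5) / (-170 − 0) = +0.0005882
Flow direction (−∇h) has components (-0.0008696 E, -0.0005882 N).
Azimuth = atan2(E, N) = atan2(-0.0008696, -0.0005882) = 235.9° ≈ 236°.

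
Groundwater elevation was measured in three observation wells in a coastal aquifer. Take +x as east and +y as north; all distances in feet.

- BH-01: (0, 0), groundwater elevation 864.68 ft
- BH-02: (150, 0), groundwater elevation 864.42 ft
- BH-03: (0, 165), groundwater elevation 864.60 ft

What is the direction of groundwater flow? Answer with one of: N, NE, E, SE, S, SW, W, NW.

E

∂h/∂x = (864.42 − 864.68) / (150 − 0) = -0.001733
∂h/∂y = (864.60 − 864.68) / (165 − 0) = -0.0004848
Flow = −∇h = (+0.001733 east, +0.0004848 north), which points east.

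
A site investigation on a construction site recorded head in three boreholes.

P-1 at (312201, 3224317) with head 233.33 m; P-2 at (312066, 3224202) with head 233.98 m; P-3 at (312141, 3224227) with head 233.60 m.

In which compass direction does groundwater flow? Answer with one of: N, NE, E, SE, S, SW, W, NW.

Taking P-1 as reference: P-2−P-1 = (-135, -115, +0.65); P-3−P-1 = (-60, -90, +0.27).
Solve a·Δx + b·Δy = Δh: det = (-135)·(-90) − (-60)·(-115) = 5250.
∂h/∂x = [(+0.65)·(-90) − (+0.27)·(-115)] / 5250 = -0.005229
∂h/∂y = [(-135)·(+0.27) − (-60)·(+0.65)] / 5250 = +0.0004857
Flow = −∇h = (+0.005229 east, -0.0004857 north), which points east.

E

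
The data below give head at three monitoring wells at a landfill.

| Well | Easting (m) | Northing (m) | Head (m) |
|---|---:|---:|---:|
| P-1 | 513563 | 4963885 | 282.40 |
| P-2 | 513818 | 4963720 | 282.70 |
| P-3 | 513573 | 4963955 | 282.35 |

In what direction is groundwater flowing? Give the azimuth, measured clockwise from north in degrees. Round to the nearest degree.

321°

Differences from P-1: to P-2 (Δx, Δy, Δh) = (255, -165, +0.30); to P-3 = (10, 70, -0.05).
Determinant of the coordinate differences = 255·70 − 10·(-165) = 19500.
∂h/∂x = [(+0.30)·70 − (-0.05)·(-165)] / 19500 = +0.0006538
∂h/∂y = [255·(-0.05) − 10·(+0.30)] / 19500 = -0.0008077
Flow direction (−∇h) has components (-0.0006538 E, +0.0008077 N).
Azimuth = atan2(E, N) = atan2(-0.0006538, +0.0008077) = 321.0° ≈ 321°.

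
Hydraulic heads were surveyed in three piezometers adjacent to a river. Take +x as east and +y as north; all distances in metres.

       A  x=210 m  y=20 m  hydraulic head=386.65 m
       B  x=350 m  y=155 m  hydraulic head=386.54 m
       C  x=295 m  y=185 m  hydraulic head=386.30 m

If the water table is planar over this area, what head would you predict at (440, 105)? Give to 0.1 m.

386.9 m

Three-point gradient (reference A): Δ to B = (140, 135, -0.11), Δ to C = (85, 165, -0.35).
∂h/∂x = +0.002503, ∂h/∂y = -0.003411 (det = 11625).
h(440, 105) = 386.65 + (+0.002503)·(230) + (-0.003411)·(85) = 386.65 +0.576 -0.290 = 386.936 m.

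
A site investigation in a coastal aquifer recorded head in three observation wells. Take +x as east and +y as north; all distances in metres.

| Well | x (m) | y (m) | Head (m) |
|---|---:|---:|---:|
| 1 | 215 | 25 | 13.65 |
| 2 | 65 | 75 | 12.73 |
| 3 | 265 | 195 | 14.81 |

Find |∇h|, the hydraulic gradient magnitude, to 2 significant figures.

0.0089

With h = a·x + b·y + c and 1 as origin, the differences give:
  (-150)·a + 50·b = -0.92
  50·a + 170·b = +1.16
Eliminate b (×170 and ×50, subtract): -28000·a = -214.400 → a = ∂h/∂x = +0.007657
Back-substitute: b = ∂h/∂y = +0.004571.
|∇h| = √(0.007657² + 0.004571²) = 0.008918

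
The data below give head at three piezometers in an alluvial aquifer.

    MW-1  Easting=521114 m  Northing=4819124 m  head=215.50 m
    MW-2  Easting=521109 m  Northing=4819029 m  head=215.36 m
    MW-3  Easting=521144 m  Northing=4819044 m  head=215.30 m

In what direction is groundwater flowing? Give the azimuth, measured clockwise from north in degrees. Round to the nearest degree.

With h = a·x + b·y + c and MW-1 as origin, the differences give:
  (-5)·a + (-95)·b = -0.14
  30·a + (-80)·b = -0.20
Eliminate b (×(-80) and ×(-95), subtract): 3250·a = -7.800 → a = ∂h/∂x = -0.002400
Back-substitute: b = ∂h/∂y = +0.001600.
Flow direction (−∇h) has components (+0.002400 E, -0.001600 N).
Azimuth = atan2(E, N) = atan2(+0.002400, -0.001600) = 123.7° ≈ 124°.

124°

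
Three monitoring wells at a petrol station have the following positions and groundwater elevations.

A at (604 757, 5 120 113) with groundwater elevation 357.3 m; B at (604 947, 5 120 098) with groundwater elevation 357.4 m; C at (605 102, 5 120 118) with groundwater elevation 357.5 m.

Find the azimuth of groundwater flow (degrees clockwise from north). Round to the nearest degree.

With h = a·x + b·y + c and A as origin, the differences give:
  190·a + (-15)·b = +0.1
  345·a + 5·b = +0.2
Eliminate b (×5 and ×(-15), subtract): 6125·a = 3.50 → a = ∂h/∂x = +0.0005714
Back-substitute: b = ∂h/∂y = +0.0005714.
Flow direction (−∇h) has components (-0.0005714 E, -0.0005714 N).
Azimuth = atan2(E, N) = atan2(-0.0005714, -0.0005714) = 225.0° ≈ 225°.

225°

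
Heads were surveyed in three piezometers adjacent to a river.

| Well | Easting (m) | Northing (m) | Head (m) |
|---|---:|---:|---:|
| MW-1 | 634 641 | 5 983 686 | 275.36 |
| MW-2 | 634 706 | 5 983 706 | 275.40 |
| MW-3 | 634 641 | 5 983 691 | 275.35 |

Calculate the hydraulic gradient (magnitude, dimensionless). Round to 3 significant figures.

0.00235

Differences from MW-1: to MW-2 (Δx, Δy, Δh) = (65, 20, +0.04); to MW-3 = (0, 5, -0.01).
Determinant of the coordinate differences = 65·5 − 0·20 = 325.
∂h/∂x = [(+0.04)·5 − (-0.01)·20] / 325 = +0.001231
∂h/∂y = [65·(-0.01) − 0·(+0.04)] / 325 = -0.002000
|∇h| = √(0.001231² + -0.002000²) = 0.002348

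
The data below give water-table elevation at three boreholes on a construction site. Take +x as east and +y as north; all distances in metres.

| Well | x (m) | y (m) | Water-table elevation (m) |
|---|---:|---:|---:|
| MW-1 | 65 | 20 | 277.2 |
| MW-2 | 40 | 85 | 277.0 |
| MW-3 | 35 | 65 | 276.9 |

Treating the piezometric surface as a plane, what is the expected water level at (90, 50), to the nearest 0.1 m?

277.6 m

With h = a·x + b·y + c and MW-1 as origin, the differences give:
  (-25)·a + 65·b = -0.2
  (-30)·a + 45·b = -0.3
Eliminate b (×45 and ×65, subtract): 825·a = 10.50 → a = ∂h/∂x = +0.01273
Back-substitute: b = ∂h/∂y = +0.001818.
h(90, 50) = 277.2 + (+0.01273)·(25) + (+0.001818)·(30) = 277.2 +0.318 +0.055 = 277.573 m.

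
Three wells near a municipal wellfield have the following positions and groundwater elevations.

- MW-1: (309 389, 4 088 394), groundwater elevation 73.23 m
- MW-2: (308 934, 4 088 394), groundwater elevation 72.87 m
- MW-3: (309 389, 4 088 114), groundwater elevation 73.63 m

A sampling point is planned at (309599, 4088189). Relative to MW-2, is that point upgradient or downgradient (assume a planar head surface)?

∂h/∂x = (72.87 − 73.23) / (308934 − 309389) = +0.0007912
∂h/∂y = (73.63 − 73.23) / (4088114 − 4088394) = -0.001429
Head at (309599, 4088189) = 73.23 + (+0.0007912)·(210) + (-0.001429)·(-205) = 73.69 m.
That is higher than the 72.87 m at MW-2, so the point is upgradient.

upgradient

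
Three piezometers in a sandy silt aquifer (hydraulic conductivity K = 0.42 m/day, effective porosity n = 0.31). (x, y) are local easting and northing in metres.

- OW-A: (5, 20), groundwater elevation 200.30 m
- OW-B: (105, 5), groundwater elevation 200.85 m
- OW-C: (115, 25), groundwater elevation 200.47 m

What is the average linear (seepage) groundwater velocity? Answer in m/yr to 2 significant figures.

Taking OW-A as reference: OW-B−OW-A = (100, -15, +0.55); OW-C−OW-A = (110, 5, +0.17).
Determinant of the coordinate differences = 100·5 − 110·(-15) = 2150.
∂h/∂x = [(+0.55)·5 − (+0.17)·(-15)] / 2150 = +0.002465
∂h/∂y = [100·(+0.17) − 110·(+0.55)] / 2150 = -0.02023
|∇h| = √(0.002465² + -0.02023²) = 0.02038
Seepage velocity v = K·i/n = 0.42 × 0.02038 / 0.31 = 0.02761 m/day = 10.08 m/yr.

10 m/yr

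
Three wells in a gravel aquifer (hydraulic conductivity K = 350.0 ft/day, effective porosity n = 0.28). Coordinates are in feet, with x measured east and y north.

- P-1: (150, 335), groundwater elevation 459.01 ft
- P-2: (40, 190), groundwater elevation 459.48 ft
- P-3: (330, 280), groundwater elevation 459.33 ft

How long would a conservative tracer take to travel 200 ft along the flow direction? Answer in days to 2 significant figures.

42 days

Differences from P-1: to P-2 (Δx, Δy, Δh) = (-110, -145, +0.47); to P-3 = (180, -55, +0.32).
Determinant of the coordinate differences = (-110)·(-55) − 180·(-145) = 32150.
∂h/∂x = [(+0.47)·(-55) − (+0.32)·(-145)] / 32150 = +0.0006392
∂h/∂y = [(-110)·(+0.32) − 180·(+0.47)] / 32150 = -0.003726
|∇h| = √(0.0006392² + -0.003726²) = 0.00378
Seepage velocity v = K·i/n = 350.0 × 0.00378 / 0.28 = 4.725 ft/day.
t = 200 / 4.725 = 42.33 days.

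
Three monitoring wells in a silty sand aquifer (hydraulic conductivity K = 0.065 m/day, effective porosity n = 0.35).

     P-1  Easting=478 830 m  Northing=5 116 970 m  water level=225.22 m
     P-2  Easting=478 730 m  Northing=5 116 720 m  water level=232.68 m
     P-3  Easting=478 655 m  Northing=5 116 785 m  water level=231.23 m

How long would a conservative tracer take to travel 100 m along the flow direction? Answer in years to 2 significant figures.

Three-point gradient (reference P-1): Δ to P-2 = (-100, -250, +7.46), Δ to P-3 = (-175, -185, +6.01).
∂h/∂x = -0.004848, ∂h/∂y = -0.02790 (det = -25250).
|∇h| = √(-0.004848² + -0.02790²) = 0.02832
Seepage velocity v = K·i/n = 0.065 × 0.02832 / 0.35 = 0.005259 m/day.
t = 100 / 0.005259 = 1.902e+04 days = 52.1 years.

52 years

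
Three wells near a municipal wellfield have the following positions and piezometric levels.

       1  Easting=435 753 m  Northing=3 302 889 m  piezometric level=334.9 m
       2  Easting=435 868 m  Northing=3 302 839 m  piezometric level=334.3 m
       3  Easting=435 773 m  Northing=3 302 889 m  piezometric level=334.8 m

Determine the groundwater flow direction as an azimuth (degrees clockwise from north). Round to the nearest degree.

With h = a·x + b·y + c and 1 as origin, the differences give:
  115·a + (-50)·b = -0.6
  20·a + 0·b = -0.1
Eliminate b (×0 and ×(-50), subtract): 1000·a = -5.00 → a = ∂h/∂x = -0.005000
Back-substitute: b = ∂h/∂y = +0.0005000.
Flow direction (−∇h) has components (+0.005000 E, -0.0005000 N).
Azimuth = atan2(E, N) = atan2(+0.005000, -0.0005000) = 95.7° ≈ 096°.

096°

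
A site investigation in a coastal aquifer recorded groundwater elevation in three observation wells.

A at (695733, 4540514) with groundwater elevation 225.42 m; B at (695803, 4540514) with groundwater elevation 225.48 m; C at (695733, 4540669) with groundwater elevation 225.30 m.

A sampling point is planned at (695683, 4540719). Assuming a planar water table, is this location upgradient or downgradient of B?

downgradient

∂h/∂x = (225.48 − 225.42) / (695803 − 695733) = +0.0008571
∂h/∂y = (225.30 − 225.42) / (4540669 − 4540514) = -0.0007742
Head at (695683, 4540719) = 225.42 + (+0.0008571)·(-50) + (-0.0007742)·(205) = 225.22 m.
That is lower than the 225.48 m at B, so the point is downgradient.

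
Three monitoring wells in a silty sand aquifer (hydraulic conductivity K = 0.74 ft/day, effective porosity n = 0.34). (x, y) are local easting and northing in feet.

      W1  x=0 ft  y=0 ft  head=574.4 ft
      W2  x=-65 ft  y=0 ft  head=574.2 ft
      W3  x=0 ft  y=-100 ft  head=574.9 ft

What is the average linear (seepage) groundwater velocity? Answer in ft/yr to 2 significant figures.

4.7 ft/yr

∂h/∂x = (574.2 − 574.4) / (-65 − 0) = +0.003077
∂h/∂y = (574.9 − 574.4) / (-100 − 0) = -0.005000
|∇h| = √(0.003077² + -0.005000²) = 0.005871
Seepage velocity v = K·i/n = 0.74 × 0.005871 / 0.34 = 0.01278 ft/day = 4.668 ft/yr.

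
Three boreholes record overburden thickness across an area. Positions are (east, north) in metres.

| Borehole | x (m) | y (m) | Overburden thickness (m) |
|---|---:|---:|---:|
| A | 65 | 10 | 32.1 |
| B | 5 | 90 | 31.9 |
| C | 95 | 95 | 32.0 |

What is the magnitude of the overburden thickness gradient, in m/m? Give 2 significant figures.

Taking A as reference: B−A = (-60, 80, -0.2); C−A = (30, 85, -0.1).
Solve a·Δx + b·Δy = Δd: det = (-60)·85 − 30·80 = -7500.
∂d/∂x = [(-0.2)·85 − (-0.1)·80] / -7500 = +0.001200
∂d/∂y = [(-60)·(-0.1) − 30·(-0.2)] / -7500 = -0.001600
|∇f| = √(0.001200² + -0.001600²) = 0.002 m/m

0.0020 m/m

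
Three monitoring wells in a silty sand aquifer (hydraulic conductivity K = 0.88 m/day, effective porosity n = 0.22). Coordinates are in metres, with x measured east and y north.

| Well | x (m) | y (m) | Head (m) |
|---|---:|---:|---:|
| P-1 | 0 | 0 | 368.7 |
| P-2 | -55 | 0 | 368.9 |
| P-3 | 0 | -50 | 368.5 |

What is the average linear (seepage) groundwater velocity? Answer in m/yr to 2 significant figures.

7.9 m/yr

∂h/∂x = (368.9 − 368.7) / (-55 − 0) = -0.003636
∂h/∂y = (368.5 − 368.7) / (-50 − 0) = +0.004000
|∇h| = √(-0.003636² + 0.004000²) = 0.005406
Seepage velocity v = K·i/n = 0.88 × 0.005406 / 0.22 = 0.02162 m/day = 7.897 m/yr.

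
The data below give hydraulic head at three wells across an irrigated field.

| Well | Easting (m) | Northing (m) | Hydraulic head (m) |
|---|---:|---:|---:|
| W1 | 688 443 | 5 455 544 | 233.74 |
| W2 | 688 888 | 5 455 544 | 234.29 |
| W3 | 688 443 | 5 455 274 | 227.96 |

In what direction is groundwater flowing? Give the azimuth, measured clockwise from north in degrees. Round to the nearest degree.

∂h/∂x = (234.29 − 233.74) / (688888 − 688443) = +0.001236
∂h/∂y = (227.96 − 233.74) / (5455274 − 5455544) = +0.02141
Flow direction (−∇h) has components (-0.001236 E, -0.02141 N).
Azimuth = atan2(E, N) = atan2(-0.001236, -0.02141) = 183.3° ≈ 183°.

183°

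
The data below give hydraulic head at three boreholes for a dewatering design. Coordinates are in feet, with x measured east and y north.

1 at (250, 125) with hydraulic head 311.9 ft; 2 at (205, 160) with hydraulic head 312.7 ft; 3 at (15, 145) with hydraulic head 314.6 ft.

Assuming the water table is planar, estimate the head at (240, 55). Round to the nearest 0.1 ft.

With h = a·x + b·y + c and 1 as origin, the differences give:
  (-45)·a + 35·b = +0.8
  (-235)·a + 20·b = +2.7
Eliminate b (×20 and ×35, subtract): 7325·a = -78.50 → a = ∂h/∂x = -0.01072
Back-substitute: b = ∂h/∂y = +0.009078.
h(240, 55) = 311.9 + (-0.01072)·(-10) + (+0.009078)·(-70) = 311.9 +0.107 -0.635 = 311.372 ft.

311.4 ft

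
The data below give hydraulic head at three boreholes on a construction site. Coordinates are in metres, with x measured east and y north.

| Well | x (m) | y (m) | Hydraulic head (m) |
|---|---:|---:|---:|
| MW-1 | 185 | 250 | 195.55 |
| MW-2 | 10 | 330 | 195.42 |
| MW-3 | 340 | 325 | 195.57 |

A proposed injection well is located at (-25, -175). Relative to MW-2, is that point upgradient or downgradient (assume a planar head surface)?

upgradient

Three-point gradient (reference MW-1): Δ to MW-2 = (-175, 80, -0.13), Δ to MW-3 = (155, 75, +0.02).
∂h/∂x = +0.0004447, ∂h/∂y = -0.0006523 (det = -25525).
Head at (-25, -175) = 195.55 + (+0.0004447)·(-210) + (-0.0006523)·(-425) = 195.73 m.
That is higher than the 195.42 m at MW-2, so the point is upgradient.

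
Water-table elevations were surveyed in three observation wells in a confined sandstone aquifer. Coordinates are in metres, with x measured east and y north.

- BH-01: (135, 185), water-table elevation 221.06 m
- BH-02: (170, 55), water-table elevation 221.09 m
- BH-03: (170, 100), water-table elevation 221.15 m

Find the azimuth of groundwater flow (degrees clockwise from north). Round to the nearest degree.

257°

Differences from BH-01: to BH-02 (Δx, Δy, Δh) = (35, -130, +0.03); to BH-03 = (35, -85, +0.09).
Determinant of the coordinate differences = 35·(-85) − 35·(-130) = 1575.
∂h/∂x = [(+0.03)·(-85) − (+0.09)·(-130)] / 1575 = +0.005810
∂h/∂y = [35·(+0.09) − 35·(+0.03)] / 1575 = +0.001333
Flow direction (−∇h) has components (-0.005810 E, -0.001333 N).
Azimuth = atan2(E, N) = atan2(-0.005810, -0.001333) = 257.1° ≈ 257°.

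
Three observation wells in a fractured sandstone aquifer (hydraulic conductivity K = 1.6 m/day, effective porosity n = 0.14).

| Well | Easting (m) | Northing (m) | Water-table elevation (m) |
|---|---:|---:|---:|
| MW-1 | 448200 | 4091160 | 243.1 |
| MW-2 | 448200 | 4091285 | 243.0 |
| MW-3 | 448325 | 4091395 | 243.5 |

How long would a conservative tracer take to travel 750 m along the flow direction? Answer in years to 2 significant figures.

38 years

Differences from MW-1: to MW-2 (Δx, Δy, Δh) = (0, 125, -0.1); to MW-3 = (125, 235, +0.4).
Solve a·Δx + b·Δy = Δh: det = 0·235 − 125·125 = -15625.
∂h/∂x = [(-0.1)·235 − (+0.4)·125] / -15625 = +0.004704
∂h/∂y = [0·(+0.4) − 125·(-0.1)] / -15625 = -0.0008000
|∇h| = √(0.004704² + -0.0008000²) = 0.004772
Seepage velocity v = K·i/n = 1.6 × 0.004772 / 0.14 = 0.05454 m/day.
t = 750 / 0.05454 = 1.375e+04 days = 37.6 years.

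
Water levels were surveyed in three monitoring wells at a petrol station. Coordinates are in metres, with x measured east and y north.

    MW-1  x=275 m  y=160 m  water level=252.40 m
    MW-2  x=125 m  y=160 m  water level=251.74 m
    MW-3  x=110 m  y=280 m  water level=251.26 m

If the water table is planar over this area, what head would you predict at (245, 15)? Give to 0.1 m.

252.8 m

With h = a·x + b·y + c and MW-1 as origin, the differences give:
  (-150)·a + 0·b = -0.66
  (-165)·a + 120·b = -1.14
Eliminate b (×120 and ×0, subtract): -18000·a = -79.200 → a = ∂h/∂x = +0.004400
Back-substitute: b = ∂h/∂y = -0.003450.
h(245, 15) = 252.40 + (+0.004400)·(-30) + (-0.003450)·(-145) = 252.40 -0.132 +0.500 = 252.768 m.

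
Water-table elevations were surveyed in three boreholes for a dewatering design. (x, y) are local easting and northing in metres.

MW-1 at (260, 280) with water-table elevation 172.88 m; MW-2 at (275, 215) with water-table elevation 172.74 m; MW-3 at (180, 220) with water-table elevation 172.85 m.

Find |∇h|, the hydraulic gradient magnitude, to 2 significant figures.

Three-point gradient (reference MW-1): Δ to MW-2 = (15, -65, -0.14), Δ to MW-3 = (-80, -60, -0.03).
∂h/∂x = -0.001057, ∂h/∂y = +0.001910 (det = -6100).
|∇h| = √(-0.001057² + 0.001910²) = 0.002183

0.0022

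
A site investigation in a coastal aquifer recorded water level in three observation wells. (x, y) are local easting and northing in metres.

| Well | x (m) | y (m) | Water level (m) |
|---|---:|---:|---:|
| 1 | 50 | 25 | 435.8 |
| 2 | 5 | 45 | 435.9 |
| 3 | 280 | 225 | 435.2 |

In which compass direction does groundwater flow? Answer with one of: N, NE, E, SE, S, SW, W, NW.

With h = a·x + b·y + c and 1 as origin, the differences give:
  (-45)·a + 20·b = +0.1
  230·a + 200·b = -0.6
Eliminate b (×200 and ×20, subtract): -13600·a = 32.00 → a = ∂h/∂x = -0.002353
Back-substitute: b = ∂h/∂y = -0.0002941.
Flow = −∇h = (+0.002353 east, +0.0002941 north), which points east.

E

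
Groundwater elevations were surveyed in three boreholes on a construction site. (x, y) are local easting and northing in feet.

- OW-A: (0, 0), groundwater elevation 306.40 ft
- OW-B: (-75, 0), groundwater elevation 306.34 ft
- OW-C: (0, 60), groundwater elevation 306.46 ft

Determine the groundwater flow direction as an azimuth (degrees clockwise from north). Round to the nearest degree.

219°

∂h/∂x = (306.34 − 306.40) / (-75 − 0) = +0.0008000
∂h/∂y = (306.46 − 306.40) / (60 − 0) = +0.001000
Flow direction (−∇h) has components (-0.0008000 E, -0.001000 N).
Azimuth = atan2(E, N) = atan2(-0.0008000, -0.001000) = 218.7° ≈ 219°.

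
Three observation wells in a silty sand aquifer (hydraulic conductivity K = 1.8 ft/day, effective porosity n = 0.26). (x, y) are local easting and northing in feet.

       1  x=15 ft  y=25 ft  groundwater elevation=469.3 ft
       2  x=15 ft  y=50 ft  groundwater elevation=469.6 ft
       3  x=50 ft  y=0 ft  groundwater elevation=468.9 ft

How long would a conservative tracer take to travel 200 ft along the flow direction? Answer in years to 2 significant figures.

Differences from 1: to 2 (Δx, Δy, Δh) = (0, 25, +0.3); to 3 = (35, -25, -0.4).
Determinant of the coordinate differences = 0·(-25) − 35·25 = -875.
∂h/∂x = [(+0.3)·(-25) − (-0.4)·25] / -875 = -0.002857
∂h/∂y = [0·(-0.4) − 35·(+0.3)] / -875 = +0.01200
|∇h| = √(-0.002857² + 0.01200²) = 0.01234
Seepage velocity v = K·i/n = 1.8 × 0.01234 / 0.26 = 0.08543 ft/day.
t = 200 / 0.08543 = 2341 days = 6.41 years.

6.4 years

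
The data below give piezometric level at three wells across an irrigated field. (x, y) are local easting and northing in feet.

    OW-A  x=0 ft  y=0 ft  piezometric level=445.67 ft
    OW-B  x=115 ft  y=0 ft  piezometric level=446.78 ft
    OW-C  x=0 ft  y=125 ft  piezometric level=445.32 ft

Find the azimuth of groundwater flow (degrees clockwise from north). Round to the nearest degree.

286°

∂h/∂x = (446.78 − 445.67) / (115 − 0) = +0.009652
∂h/∂y = (445.32 − 445.67) / (125 − 0) = -0.002800
Flow direction (−∇h) has components (-0.009652 E, +0.002800 N).
Azimuth = atan2(E, N) = atan2(-0.009652, +0.002800) = 286.2° ≈ 286°.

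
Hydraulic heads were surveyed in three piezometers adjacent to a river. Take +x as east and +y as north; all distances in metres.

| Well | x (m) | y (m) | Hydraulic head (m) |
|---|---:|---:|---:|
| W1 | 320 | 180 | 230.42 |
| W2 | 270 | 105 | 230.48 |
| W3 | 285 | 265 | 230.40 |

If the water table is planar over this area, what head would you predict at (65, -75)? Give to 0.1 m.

230.7 m

With h = a·x + b·y + c and W1 as origin, the differences give:
  (-50)·a + (-75)·b = +0.06
  (-35)·a + 85·b = -0.02
Eliminate b (×85 and ×(-75), subtract): -6875·a = 3.600 → a = ∂h/∂x = -0.0005236
Back-substitute: b = ∂h/∂y = -0.0004509.
h(65, -75) = 230.42 + (-0.0005236)·(-255) + (-0.0004509)·(-255) = 230.42 +0.134 +0.115 = 230.669 m.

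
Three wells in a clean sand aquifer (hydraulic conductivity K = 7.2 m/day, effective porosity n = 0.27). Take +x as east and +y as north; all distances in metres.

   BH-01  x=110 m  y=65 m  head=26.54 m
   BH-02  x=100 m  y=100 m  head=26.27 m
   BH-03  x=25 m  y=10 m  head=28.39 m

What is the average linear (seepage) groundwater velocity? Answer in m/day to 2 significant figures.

0.49 m/day

With h = a·x + b·y + c and BH-01 as origin, the differences give:
  (-10)·a + 35·b = -0.27
  (-85)·a + (-55)·b = +1.85
Eliminate b (×(-55) and ×35, subtract): 3525·a = -49.900 → a = ∂h/∂x = -0.01416
Back-substitute: b = ∂h/∂y = -0.01176.
|∇h| = √(-0.01416² + -0.01176²) = 0.01841
Seepage velocity v = K·i/n = 7.2 × 0.01841 / 0.27 = 0.4909 m/day.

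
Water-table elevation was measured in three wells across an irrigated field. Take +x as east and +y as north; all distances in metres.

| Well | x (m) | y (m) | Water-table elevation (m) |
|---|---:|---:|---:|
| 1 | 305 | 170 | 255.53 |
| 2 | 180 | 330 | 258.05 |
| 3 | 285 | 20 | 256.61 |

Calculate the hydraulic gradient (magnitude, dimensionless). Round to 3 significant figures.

With h = a·x + b·y + c and 1 as origin, the differences give:
  (-125)·a + 160·b = +2.52
  (-20)·a + (-150)·b = +1.08
Eliminate b (×(-150) and ×160, subtract): 21950·a = -550.800 → a = ∂h/∂x = -0.02509
Back-substitute: b = ∂h/∂y = -0.003854.
|∇h| = √(-0.02509² + -0.003854²) = 0.02538

0.0254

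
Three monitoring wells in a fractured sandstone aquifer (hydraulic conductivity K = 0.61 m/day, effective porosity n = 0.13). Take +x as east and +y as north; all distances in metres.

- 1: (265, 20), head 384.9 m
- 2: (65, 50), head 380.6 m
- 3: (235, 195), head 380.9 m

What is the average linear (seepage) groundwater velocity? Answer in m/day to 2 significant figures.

Three-point gradient (reference 1): Δ to 2 = (-200, 30, -4.3), Δ to 3 = (-30, 175, -4.0).
∂h/∂x = +0.01855, ∂h/∂y = -0.01968 (det = -34100).
|∇h| = √(0.01855² + -0.01968²) = 0.02704
Seepage velocity v = K·i/n = 0.61 × 0.02704 / 0.13 = 0.1269 m/day.

0.13 m/day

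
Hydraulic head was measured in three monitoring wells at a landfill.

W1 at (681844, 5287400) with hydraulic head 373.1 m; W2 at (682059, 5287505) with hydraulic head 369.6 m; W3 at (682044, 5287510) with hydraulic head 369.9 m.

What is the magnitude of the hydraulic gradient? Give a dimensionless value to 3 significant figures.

Taking W1 as reference: W2−W1 = (215, 105, -3.5); W3−W1 = (200, 110, -3.2).
Determinant of the coordinate differences = 215·110 − 200·105 = 2650.
∂h/∂x = [(-3.5)·110 − (-3.2)·105] / 2650 = -0.01849
∂h/∂y = [215·(-3.2) − 200·(-3.5)] / 2650 = +0.004528
|∇h| = √(-0.01849² + 0.004528²) = 0.01904

0.0190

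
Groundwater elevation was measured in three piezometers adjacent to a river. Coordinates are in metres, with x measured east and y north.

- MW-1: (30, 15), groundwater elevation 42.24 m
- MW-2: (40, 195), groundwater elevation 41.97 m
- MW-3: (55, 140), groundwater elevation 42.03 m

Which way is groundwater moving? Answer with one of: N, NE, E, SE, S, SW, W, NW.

NE

Differences from MW-1: to MW-2 (Δx, Δy, Δh) = (10, 180, -0.27); to MW-3 = (25, 125, -0.21).
Solve a·Δx + b·Δy = Δh: det = 10·125 − 25·180 = -3250.
∂h/∂x = [(-0.27)·125 − (-0.21)·180] / -3250 = -0.001246
∂h/∂y = [10·(-0.21) − 25·(-0.27)] / -3250 = -0.001431
Flow = −∇h = (+0.001246 east, +0.001431 north), which points northeast.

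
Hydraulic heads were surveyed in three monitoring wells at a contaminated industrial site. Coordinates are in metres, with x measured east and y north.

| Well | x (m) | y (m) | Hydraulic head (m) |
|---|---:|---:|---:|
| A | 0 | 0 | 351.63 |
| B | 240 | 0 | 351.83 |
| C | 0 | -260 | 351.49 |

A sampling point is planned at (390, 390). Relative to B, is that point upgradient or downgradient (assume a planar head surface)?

∂h/∂x = (351.83 − 351.63) / (240 − 0) = +0.0008333
∂h/∂y = (351.49 − 351.63) / (-260 − 0) = +0.0005385
Head at (390, 390) = 351.63 + (+0.0008333)·(390) + (+0.0005385)·(390) = 352.16 m.
That is higher than the 351.83 m at B, so the point is upgradient.

upgradient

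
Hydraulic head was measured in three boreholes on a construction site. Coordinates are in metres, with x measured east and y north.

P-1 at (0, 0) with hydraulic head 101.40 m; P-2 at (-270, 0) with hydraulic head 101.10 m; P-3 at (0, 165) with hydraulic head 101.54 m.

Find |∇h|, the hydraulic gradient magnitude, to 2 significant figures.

0.0014

∂h/∂x = (101.10 − 101.40) / (-270 − 0) = +0.001111
∂h/∂y = (101.54 − 101.40) / (165 − 0) = +0.0008485
|∇h| = √(0.001111² + 0.0008485²) = 0.001398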